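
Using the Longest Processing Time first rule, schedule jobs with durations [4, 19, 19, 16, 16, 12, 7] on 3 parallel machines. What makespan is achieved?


Sort jobs in decreasing order (LPT): [19, 19, 16, 16, 12, 7, 4]
Assign each job to the least loaded machine:
  Machine 1: jobs [19, 12], load = 31
  Machine 2: jobs [19, 7, 4], load = 30
  Machine 3: jobs [16, 16], load = 32
Makespan = max load = 32

32


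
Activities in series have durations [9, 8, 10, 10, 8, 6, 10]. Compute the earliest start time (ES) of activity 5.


Activity 5 starts after activities 1 through 4 complete.
Predecessor durations: [9, 8, 10, 10]
ES = 9 + 8 + 10 + 10 = 37

37


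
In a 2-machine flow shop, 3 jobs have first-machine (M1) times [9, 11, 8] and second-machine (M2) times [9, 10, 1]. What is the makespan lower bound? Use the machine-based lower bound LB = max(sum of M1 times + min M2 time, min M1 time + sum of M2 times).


LB1 = sum(M1 times) + min(M2 times) = 28 + 1 = 29
LB2 = min(M1 times) + sum(M2 times) = 8 + 20 = 28
Lower bound = max(LB1, LB2) = max(29, 28) = 29

29


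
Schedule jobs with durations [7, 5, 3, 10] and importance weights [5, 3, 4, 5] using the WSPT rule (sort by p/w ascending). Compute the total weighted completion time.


Compute p/w ratios and sort ascending (WSPT): [(3, 4), (7, 5), (5, 3), (10, 5)]
Compute weighted completion times:
  Job (p=3,w=4): C=3, w*C=4*3=12
  Job (p=7,w=5): C=10, w*C=5*10=50
  Job (p=5,w=3): C=15, w*C=3*15=45
  Job (p=10,w=5): C=25, w*C=5*25=125
Total weighted completion time = 232

232


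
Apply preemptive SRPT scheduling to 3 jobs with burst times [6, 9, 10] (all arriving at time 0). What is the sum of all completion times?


Since all jobs arrive at t=0, SRPT equals SPT ordering.
SPT order: [6, 9, 10]
Completion times:
  Job 1: p=6, C=6
  Job 2: p=9, C=15
  Job 3: p=10, C=25
Total completion time = 6 + 15 + 25 = 46

46


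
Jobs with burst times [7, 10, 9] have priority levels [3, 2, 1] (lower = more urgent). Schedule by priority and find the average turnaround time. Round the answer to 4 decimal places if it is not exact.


Sort by priority (ascending = highest first):
Order: [(1, 9), (2, 10), (3, 7)]
Completion times:
  Priority 1, burst=9, C=9
  Priority 2, burst=10, C=19
  Priority 3, burst=7, C=26
Average turnaround = 54/3 = 18.0

18.0


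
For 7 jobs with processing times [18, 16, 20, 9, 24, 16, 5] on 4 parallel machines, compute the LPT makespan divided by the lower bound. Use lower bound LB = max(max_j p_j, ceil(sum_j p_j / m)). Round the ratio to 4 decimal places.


LPT order: [24, 20, 18, 16, 16, 9, 5]
Machine loads after assignment: [24, 25, 27, 32]
LPT makespan = 32
Lower bound = max(max_job, ceil(total/4)) = max(24, 27) = 27
Ratio = 32 / 27 = 1.1852

1.1852


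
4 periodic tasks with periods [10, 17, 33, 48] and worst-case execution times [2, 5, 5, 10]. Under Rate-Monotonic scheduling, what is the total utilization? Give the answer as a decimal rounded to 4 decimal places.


Compute individual utilizations (exact fractions):
  Task 1: C/T = 2/10 = 1/5 (approx. 0.2)
  Task 2: C/T = 5/17 (approx. 0.2941)
  Task 3: C/T = 5/33 (approx. 0.1515)
  Task 4: C/T = 10/48 = 5/24 (approx. 0.2083)
Total utilization U = 1/5 + 5/17 + 5/33 + 5/24 = 19163/22440
Rounded to 4 decimal places: U = 0.8540
RM (Liu & Layland) bound for 4 tasks = 0.756828; compare with U = 19163/22440 (approx. 0.853966)
bound < U <= 1, so the RM sufficient condition is not met (inconclusive; an exact test such as response-time analysis is needed).

0.8540


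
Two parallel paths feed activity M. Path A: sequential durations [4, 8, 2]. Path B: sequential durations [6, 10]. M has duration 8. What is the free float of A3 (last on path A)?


ES(A3) = sum of predecessors on chain A = 12
EF(A3) = ES + duration = 12 + 2 = 14
Successor of A3 is M. ES(M) = max(sum(A), sum(B)) = max(14, 16) = 16
Free float = ES(successor) - EF(current) = 16 - 14 = 2

2


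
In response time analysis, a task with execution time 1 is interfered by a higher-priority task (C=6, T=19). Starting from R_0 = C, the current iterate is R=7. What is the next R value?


R_next = C + ceil(R_prev / T_hp) * C_hp
ceil(7 / 19) = ceil(0.3684) = 1
Interference = 1 * 6 = 6
R_next = 1 + 6 = 7
R_next = R_prev, so the iteration has converged (response time = 7).

7


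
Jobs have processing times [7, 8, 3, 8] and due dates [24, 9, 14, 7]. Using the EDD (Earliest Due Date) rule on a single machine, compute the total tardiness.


Sort by due date (EDD order): [(8, 7), (8, 9), (3, 14), (7, 24)]
Compute completion times and tardiness:
  Job 1: p=8, d=7, C=8, tardiness=max(0,8-7)=1
  Job 2: p=8, d=9, C=16, tardiness=max(0,16-9)=7
  Job 3: p=3, d=14, C=19, tardiness=max(0,19-14)=5
  Job 4: p=7, d=24, C=26, tardiness=max(0,26-24)=2
Total tardiness = 15

15


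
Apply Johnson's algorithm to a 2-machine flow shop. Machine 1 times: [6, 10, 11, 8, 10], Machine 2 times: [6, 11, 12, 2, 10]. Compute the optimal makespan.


Apply Johnson's rule:
  Group 1 (a <= b): [(1, 6, 6), (2, 10, 11), (5, 10, 10), (3, 11, 12)]
  Group 2 (a > b): [(4, 8, 2)]
Optimal job order: [1, 2, 5, 3, 4]
Schedule:
  Job 1: M1 done at 6, M2 done at 12
  Job 2: M1 done at 16, M2 done at 27
  Job 5: M1 done at 26, M2 done at 37
  Job 3: M1 done at 37, M2 done at 49
  Job 4: M1 done at 45, M2 done at 51
Makespan = 51

51


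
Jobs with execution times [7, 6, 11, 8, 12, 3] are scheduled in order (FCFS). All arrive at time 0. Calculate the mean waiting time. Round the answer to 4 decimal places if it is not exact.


FCFS order (as given): [7, 6, 11, 8, 12, 3]
Waiting times:
  Job 1: wait = 0
  Job 2: wait = 7
  Job 3: wait = 13
  Job 4: wait = 24
  Job 5: wait = 32
  Job 6: wait = 44
Sum of waiting times = 120
Average waiting time = 120/6 = 20.0

20.0


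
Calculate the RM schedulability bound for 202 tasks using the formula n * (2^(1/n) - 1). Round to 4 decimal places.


Compute 2^(1/202) = 1.0034373158
Subtract 1: 1.0034373158 - 1 = 0.0034373158
Multiply by n: 202 * 0.0034373158 = 0.6943377916
Round to 4 dp: 0.6943

0.6943


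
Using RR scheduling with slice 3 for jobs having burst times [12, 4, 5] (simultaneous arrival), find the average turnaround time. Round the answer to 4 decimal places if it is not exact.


Time quantum = 3
Execution trace:
  J1 runs 3 units, time = 3
  J2 runs 3 units, time = 6
  J3 runs 3 units, time = 9
  J1 runs 3 units, time = 12
  J2 runs 1 units, time = 13
  J3 runs 2 units, time = 15
  J1 runs 3 units, time = 18
  J1 runs 3 units, time = 21
Finish times: [21, 13, 15]
Average turnaround = 49/3 = 16.3333

16.3333


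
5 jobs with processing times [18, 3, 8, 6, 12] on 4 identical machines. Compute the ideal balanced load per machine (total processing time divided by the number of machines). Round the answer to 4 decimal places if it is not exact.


Total processing time = 18 + 3 + 8 + 6 + 12 = 47
Number of machines = 4
Ideal balanced load = 47 / 4 = 11.75

11.75


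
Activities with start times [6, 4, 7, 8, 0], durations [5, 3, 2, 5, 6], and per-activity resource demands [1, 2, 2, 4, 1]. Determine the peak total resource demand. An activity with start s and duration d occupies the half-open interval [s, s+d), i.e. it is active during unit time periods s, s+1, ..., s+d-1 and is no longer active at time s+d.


Each activity i is active on [start_i, start_i + duration_i).
Compute total resource usage per time slot:
  t=0: active resources = [1], total = 1
  t=1: active resources = [1], total = 1
  t=2: active resources = [1], total = 1
  t=3: active resources = [1], total = 1
  t=4: active resources = [2, 1], total = 3
  t=5: active resources = [2, 1], total = 3
  t=6: active resources = [1, 2], total = 3
  t=7: active resources = [1, 2], total = 3
  t=8: active resources = [1, 2, 4], total = 7
  t=9: active resources = [1, 4], total = 5
  t=10: active resources = [1, 4], total = 5
  t=11: active resources = [4], total = 4
  t=12: active resources = [4], total = 4
Peak resource demand = 7

7


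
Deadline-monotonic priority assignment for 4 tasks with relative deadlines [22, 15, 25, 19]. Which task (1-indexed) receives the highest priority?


Sort tasks by relative deadline (ascending):
  Task 2: deadline = 15
  Task 4: deadline = 19
  Task 1: deadline = 22
  Task 3: deadline = 25
Priority order (highest first): [2, 4, 1, 3]
Highest priority task = 2

2


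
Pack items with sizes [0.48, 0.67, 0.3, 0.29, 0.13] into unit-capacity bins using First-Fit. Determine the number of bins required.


Place items sequentially using First-Fit:
  Item 0.48 -> new Bin 1
  Item 0.67 -> new Bin 2
  Item 0.3 -> Bin 1 (now 0.78)
  Item 0.29 -> Bin 2 (now 0.96)
  Item 0.13 -> Bin 1 (now 0.91)
Total bins used = 2

2


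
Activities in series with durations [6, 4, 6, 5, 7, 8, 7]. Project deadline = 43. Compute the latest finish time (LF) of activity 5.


LF(activity 5) = deadline - sum of successor durations
Successors: activities 6 through 7 with durations [8, 7]
Sum of successor durations = 15
LF = 43 - 15 = 28

28


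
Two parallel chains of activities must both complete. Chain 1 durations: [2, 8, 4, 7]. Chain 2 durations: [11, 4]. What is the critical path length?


Path A total = 2 + 8 + 4 + 7 = 21
Path B total = 11 + 4 = 15
Critical path = longest path = max(21, 15) = 21

21


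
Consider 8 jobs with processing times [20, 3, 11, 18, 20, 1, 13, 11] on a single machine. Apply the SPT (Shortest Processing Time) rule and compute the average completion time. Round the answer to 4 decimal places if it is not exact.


Sort jobs by processing time (SPT order): [1, 3, 11, 11, 13, 18, 20, 20]
Compute completion times sequentially:
  Job 1: processing = 1, completes at 1
  Job 2: processing = 3, completes at 4
  Job 3: processing = 11, completes at 15
  Job 4: processing = 11, completes at 26
  Job 5: processing = 13, completes at 39
  Job 6: processing = 18, completes at 57
  Job 7: processing = 20, completes at 77
  Job 8: processing = 20, completes at 97
Sum of completion times = 316
Average completion time = 316/8 = 39.5

39.5


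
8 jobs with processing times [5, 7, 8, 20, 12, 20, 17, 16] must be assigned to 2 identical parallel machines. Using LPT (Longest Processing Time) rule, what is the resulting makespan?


Sort jobs in decreasing order (LPT): [20, 20, 17, 16, 12, 8, 7, 5]
Assign each job to the least loaded machine:
  Machine 1: jobs [20, 17, 8, 7], load = 52
  Machine 2: jobs [20, 16, 12, 5], load = 53
Makespan = max load = 53

53


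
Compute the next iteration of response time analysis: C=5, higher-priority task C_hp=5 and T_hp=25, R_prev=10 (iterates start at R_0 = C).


R_next = C + ceil(R_prev / T_hp) * C_hp
ceil(10 / 25) = ceil(0.4) = 1
Interference = 1 * 5 = 5
R_next = 5 + 5 = 10
R_next = R_prev, so the iteration has converged (response time = 10).

10


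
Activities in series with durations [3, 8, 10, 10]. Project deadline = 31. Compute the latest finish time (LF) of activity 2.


LF(activity 2) = deadline - sum of successor durations
Successors: activities 3 through 4 with durations [10, 10]
Sum of successor durations = 20
LF = 31 - 20 = 11

11


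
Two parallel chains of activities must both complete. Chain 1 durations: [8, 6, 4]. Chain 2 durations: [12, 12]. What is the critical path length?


Path A total = 8 + 6 + 4 = 18
Path B total = 12 + 12 = 24
Critical path = longest path = max(18, 24) = 24

24


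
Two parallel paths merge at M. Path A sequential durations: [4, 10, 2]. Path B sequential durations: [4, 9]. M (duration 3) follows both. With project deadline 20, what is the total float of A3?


Forward pass: ES(A3) = sum of predecessors on chain A = 14
EF = ES + duration = 14 + 2 = 16
Backward pass: LF(M) = deadline = 20; LS(M) = 20 - 3 = 17
LF(A3) = LS(M) - sum(successors on chain A) = 17 - 0 = 17
LS = LF - duration = 17 - 2 = 15
Total float = LS - ES = 15 - 14 = 1

1


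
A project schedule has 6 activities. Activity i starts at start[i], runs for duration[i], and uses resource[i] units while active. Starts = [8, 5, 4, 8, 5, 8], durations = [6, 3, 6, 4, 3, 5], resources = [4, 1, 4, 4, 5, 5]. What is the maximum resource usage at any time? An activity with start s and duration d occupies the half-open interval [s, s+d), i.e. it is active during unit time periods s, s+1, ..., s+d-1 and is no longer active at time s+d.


Each activity i is active on [start_i, start_i + duration_i).
Compute total resource usage per time slot:
  t=0: active resources = [], total = 0
  t=1: active resources = [], total = 0
  t=2: active resources = [], total = 0
  t=3: active resources = [], total = 0
  t=4: active resources = [4], total = 4
  t=5: active resources = [1, 4, 5], total = 10
  t=6: active resources = [1, 4, 5], total = 10
  t=7: active resources = [1, 4, 5], total = 10
  t=8: active resources = [4, 4, 4, 5], total = 17
  t=9: active resources = [4, 4, 4, 5], total = 17
  t=10: active resources = [4, 4, 5], total = 13
  t=11: active resources = [4, 4, 5], total = 13
  t=12: active resources = [4, 5], total = 9
  t=13: active resources = [4], total = 4
Peak resource demand = 17

17


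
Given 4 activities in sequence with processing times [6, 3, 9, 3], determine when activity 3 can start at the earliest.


Activity 3 starts after activities 1 through 2 complete.
Predecessor durations: [6, 3]
ES = 6 + 3 = 9

9


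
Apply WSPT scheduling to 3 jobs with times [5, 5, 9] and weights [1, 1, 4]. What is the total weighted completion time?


Compute p/w ratios and sort ascending (WSPT): [(9, 4), (5, 1), (5, 1)]
Compute weighted completion times:
  Job (p=9,w=4): C=9, w*C=4*9=36
  Job (p=5,w=1): C=14, w*C=1*14=14
  Job (p=5,w=1): C=19, w*C=1*19=19
Total weighted completion time = 69

69


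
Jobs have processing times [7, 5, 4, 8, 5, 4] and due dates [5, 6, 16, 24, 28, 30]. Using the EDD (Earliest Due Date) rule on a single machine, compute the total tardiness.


Sort by due date (EDD order): [(7, 5), (5, 6), (4, 16), (8, 24), (5, 28), (4, 30)]
Compute completion times and tardiness:
  Job 1: p=7, d=5, C=7, tardiness=max(0,7-5)=2
  Job 2: p=5, d=6, C=12, tardiness=max(0,12-6)=6
  Job 3: p=4, d=16, C=16, tardiness=max(0,16-16)=0
  Job 4: p=8, d=24, C=24, tardiness=max(0,24-24)=0
  Job 5: p=5, d=28, C=29, tardiness=max(0,29-28)=1
  Job 6: p=4, d=30, C=33, tardiness=max(0,33-30)=3
Total tardiness = 12

12


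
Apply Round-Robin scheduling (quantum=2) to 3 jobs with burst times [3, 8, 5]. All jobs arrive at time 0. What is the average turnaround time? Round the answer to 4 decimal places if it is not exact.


Time quantum = 2
Execution trace:
  J1 runs 2 units, time = 2
  J2 runs 2 units, time = 4
  J3 runs 2 units, time = 6
  J1 runs 1 units, time = 7
  J2 runs 2 units, time = 9
  J3 runs 2 units, time = 11
  J2 runs 2 units, time = 13
  J3 runs 1 units, time = 14
  J2 runs 2 units, time = 16
Finish times: [7, 16, 14]
Average turnaround = 37/3 = 12.3333

12.3333


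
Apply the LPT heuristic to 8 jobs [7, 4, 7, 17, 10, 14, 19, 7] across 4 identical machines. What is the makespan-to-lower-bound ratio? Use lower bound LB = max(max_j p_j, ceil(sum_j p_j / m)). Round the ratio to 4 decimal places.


LPT order: [19, 17, 14, 10, 7, 7, 7, 4]
Machine loads after assignment: [19, 24, 21, 21]
LPT makespan = 24
Lower bound = max(max_job, ceil(total/4)) = max(19, 22) = 22
Ratio = 24 / 22 = 1.0909

1.0909


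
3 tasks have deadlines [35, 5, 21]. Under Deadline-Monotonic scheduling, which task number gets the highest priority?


Sort tasks by relative deadline (ascending):
  Task 2: deadline = 5
  Task 3: deadline = 21
  Task 1: deadline = 35
Priority order (highest first): [2, 3, 1]
Highest priority task = 2

2


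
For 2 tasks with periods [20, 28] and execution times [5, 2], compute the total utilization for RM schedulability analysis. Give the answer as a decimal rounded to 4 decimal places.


Compute individual utilizations (exact fractions):
  Task 1: C/T = 5/20 = 1/4 (approx. 0.25)
  Task 2: C/T = 2/28 = 1/14 (approx. 0.0714)
Total utilization U = 1/4 + 1/14 = 9/28
Rounded to 4 decimal places: U = 0.3214
RM (Liu & Layland) bound for 2 tasks = 0.828427; compare with U = 9/28 (approx. 0.321429)
U <= bound, so schedulable by RM sufficient condition.

0.3214


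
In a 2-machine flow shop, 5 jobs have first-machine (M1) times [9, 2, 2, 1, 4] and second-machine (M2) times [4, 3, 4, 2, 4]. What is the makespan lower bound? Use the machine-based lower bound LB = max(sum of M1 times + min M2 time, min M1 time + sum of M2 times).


LB1 = sum(M1 times) + min(M2 times) = 18 + 2 = 20
LB2 = min(M1 times) + sum(M2 times) = 1 + 17 = 18
Lower bound = max(LB1, LB2) = max(20, 18) = 20

20


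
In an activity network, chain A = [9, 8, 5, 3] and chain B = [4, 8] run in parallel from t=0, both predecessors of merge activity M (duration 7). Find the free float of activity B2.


ES(B2) = sum of predecessors on chain B = 4
EF(B2) = ES + duration = 4 + 8 = 12
Successor of B2 is M. ES(M) = max(sum(A), sum(B)) = max(25, 12) = 25
Free float = ES(successor) - EF(current) = 25 - 12 = 13

13


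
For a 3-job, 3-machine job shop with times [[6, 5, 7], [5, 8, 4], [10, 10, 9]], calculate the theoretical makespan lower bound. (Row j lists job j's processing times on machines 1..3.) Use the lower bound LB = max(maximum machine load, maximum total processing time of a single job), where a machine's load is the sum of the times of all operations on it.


Machine loads:
  Machine 1: 6 + 5 + 10 = 21
  Machine 2: 5 + 8 + 10 = 23
  Machine 3: 7 + 4 + 9 = 20
Max machine load = 23
Job totals:
  Job 1: 18
  Job 2: 17
  Job 3: 29
Max job total = 29
Lower bound = max(23, 29) = 29

29


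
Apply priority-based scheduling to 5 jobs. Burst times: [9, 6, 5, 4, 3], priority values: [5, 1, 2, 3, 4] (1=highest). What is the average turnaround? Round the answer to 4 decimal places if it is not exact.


Sort by priority (ascending = highest first):
Order: [(1, 6), (2, 5), (3, 4), (4, 3), (5, 9)]
Completion times:
  Priority 1, burst=6, C=6
  Priority 2, burst=5, C=11
  Priority 3, burst=4, C=15
  Priority 4, burst=3, C=18
  Priority 5, burst=9, C=27
Average turnaround = 77/5 = 15.4

15.4


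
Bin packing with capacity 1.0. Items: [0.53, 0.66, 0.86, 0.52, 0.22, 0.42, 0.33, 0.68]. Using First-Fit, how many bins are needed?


Place items sequentially using First-Fit:
  Item 0.53 -> new Bin 1
  Item 0.66 -> new Bin 2
  Item 0.86 -> new Bin 3
  Item 0.52 -> new Bin 4
  Item 0.22 -> Bin 1 (now 0.75)
  Item 0.42 -> Bin 4 (now 0.94)
  Item 0.33 -> Bin 2 (now 0.99)
  Item 0.68 -> new Bin 5
Total bins used = 5

5


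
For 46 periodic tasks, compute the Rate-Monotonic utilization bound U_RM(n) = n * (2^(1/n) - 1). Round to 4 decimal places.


Compute 2^(1/46) = 1.0151825180
Subtract 1: 1.0151825180 - 1 = 0.0151825180
Multiply by n: 46 * 0.0151825180 = 0.6983958280
Round to 4 dp: 0.6984

0.6984


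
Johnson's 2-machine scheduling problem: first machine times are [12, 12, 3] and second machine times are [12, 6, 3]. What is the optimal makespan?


Apply Johnson's rule:
  Group 1 (a <= b): [(3, 3, 3), (1, 12, 12)]
  Group 2 (a > b): [(2, 12, 6)]
Optimal job order: [3, 1, 2]
Schedule:
  Job 3: M1 done at 3, M2 done at 6
  Job 1: M1 done at 15, M2 done at 27
  Job 2: M1 done at 27, M2 done at 33
Makespan = 33

33


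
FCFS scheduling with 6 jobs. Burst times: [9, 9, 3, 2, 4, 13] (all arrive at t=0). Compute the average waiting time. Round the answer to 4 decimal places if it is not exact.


FCFS order (as given): [9, 9, 3, 2, 4, 13]
Waiting times:
  Job 1: wait = 0
  Job 2: wait = 9
  Job 3: wait = 18
  Job 4: wait = 21
  Job 5: wait = 23
  Job 6: wait = 27
Sum of waiting times = 98
Average waiting time = 98/6 = 16.3333

16.3333


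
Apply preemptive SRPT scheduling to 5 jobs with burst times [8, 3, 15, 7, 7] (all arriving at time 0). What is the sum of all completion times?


Since all jobs arrive at t=0, SRPT equals SPT ordering.
SPT order: [3, 7, 7, 8, 15]
Completion times:
  Job 1: p=3, C=3
  Job 2: p=7, C=10
  Job 3: p=7, C=17
  Job 4: p=8, C=25
  Job 5: p=15, C=40
Total completion time = 3 + 10 + 17 + 25 + 40 = 95

95


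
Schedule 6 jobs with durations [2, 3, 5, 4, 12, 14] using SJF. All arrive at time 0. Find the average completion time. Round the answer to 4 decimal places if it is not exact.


SJF order (ascending): [2, 3, 4, 5, 12, 14]
Completion times:
  Job 1: burst=2, C=2
  Job 2: burst=3, C=5
  Job 3: burst=4, C=9
  Job 4: burst=5, C=14
  Job 5: burst=12, C=26
  Job 6: burst=14, C=40
Average completion = 96/6 = 16.0

16.0


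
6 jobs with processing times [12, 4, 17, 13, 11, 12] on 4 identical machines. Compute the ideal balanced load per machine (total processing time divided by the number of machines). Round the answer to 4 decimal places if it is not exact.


Total processing time = 12 + 4 + 17 + 13 + 11 + 12 = 69
Number of machines = 4
Ideal balanced load = 69 / 4 = 17.25

17.25


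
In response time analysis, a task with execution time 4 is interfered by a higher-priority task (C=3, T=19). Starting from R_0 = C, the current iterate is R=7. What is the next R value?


R_next = C + ceil(R_prev / T_hp) * C_hp
ceil(7 / 19) = ceil(0.3684) = 1
Interference = 1 * 3 = 3
R_next = 4 + 3 = 7
R_next = R_prev, so the iteration has converged (response time = 7).

7


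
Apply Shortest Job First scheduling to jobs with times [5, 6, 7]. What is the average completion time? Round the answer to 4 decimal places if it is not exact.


SJF order (ascending): [5, 6, 7]
Completion times:
  Job 1: burst=5, C=5
  Job 2: burst=6, C=11
  Job 3: burst=7, C=18
Average completion = 34/3 = 11.3333

11.3333


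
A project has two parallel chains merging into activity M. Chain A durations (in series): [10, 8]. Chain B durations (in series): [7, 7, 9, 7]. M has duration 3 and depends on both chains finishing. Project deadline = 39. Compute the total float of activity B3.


Forward pass: ES(B3) = sum of predecessors on chain B = 14
EF = ES + duration = 14 + 9 = 23
Backward pass: LF(M) = deadline = 39; LS(M) = 39 - 3 = 36
LF(B3) = LS(M) - sum(successors on chain B) = 36 - 7 = 29
LS = LF - duration = 29 - 9 = 20
Total float = LS - ES = 20 - 14 = 6

6


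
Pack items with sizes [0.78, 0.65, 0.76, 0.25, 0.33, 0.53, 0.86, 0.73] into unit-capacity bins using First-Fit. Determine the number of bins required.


Place items sequentially using First-Fit:
  Item 0.78 -> new Bin 1
  Item 0.65 -> new Bin 2
  Item 0.76 -> new Bin 3
  Item 0.25 -> Bin 2 (now 0.9)
  Item 0.33 -> new Bin 4
  Item 0.53 -> Bin 4 (now 0.86)
  Item 0.86 -> new Bin 5
  Item 0.73 -> new Bin 6
Total bins used = 6

6


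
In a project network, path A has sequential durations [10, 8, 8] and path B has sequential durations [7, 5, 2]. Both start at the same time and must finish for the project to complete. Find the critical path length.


Path A total = 10 + 8 + 8 = 26
Path B total = 7 + 5 + 2 = 14
Critical path = longest path = max(26, 14) = 26

26


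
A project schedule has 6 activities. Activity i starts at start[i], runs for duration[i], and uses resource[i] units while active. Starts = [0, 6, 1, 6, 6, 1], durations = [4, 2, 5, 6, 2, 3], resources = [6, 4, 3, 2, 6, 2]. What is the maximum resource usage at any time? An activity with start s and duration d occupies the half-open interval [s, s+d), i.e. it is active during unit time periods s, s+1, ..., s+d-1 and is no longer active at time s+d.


Each activity i is active on [start_i, start_i + duration_i).
Compute total resource usage per time slot:
  t=0: active resources = [6], total = 6
  t=1: active resources = [6, 3, 2], total = 11
  t=2: active resources = [6, 3, 2], total = 11
  t=3: active resources = [6, 3, 2], total = 11
  t=4: active resources = [3], total = 3
  t=5: active resources = [3], total = 3
  t=6: active resources = [4, 2, 6], total = 12
  t=7: active resources = [4, 2, 6], total = 12
  t=8: active resources = [2], total = 2
  t=9: active resources = [2], total = 2
  t=10: active resources = [2], total = 2
  t=11: active resources = [2], total = 2
Peak resource demand = 12

12


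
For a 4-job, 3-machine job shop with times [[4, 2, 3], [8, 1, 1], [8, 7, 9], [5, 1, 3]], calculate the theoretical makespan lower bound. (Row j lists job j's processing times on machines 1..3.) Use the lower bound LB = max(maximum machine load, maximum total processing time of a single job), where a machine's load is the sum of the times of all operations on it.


Machine loads:
  Machine 1: 4 + 8 + 8 + 5 = 25
  Machine 2: 2 + 1 + 7 + 1 = 11
  Machine 3: 3 + 1 + 9 + 3 = 16
Max machine load = 25
Job totals:
  Job 1: 9
  Job 2: 10
  Job 3: 24
  Job 4: 9
Max job total = 24
Lower bound = max(25, 24) = 25

25


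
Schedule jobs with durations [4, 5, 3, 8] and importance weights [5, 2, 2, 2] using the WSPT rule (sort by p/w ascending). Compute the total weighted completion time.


Compute p/w ratios and sort ascending (WSPT): [(4, 5), (3, 2), (5, 2), (8, 2)]
Compute weighted completion times:
  Job (p=4,w=5): C=4, w*C=5*4=20
  Job (p=3,w=2): C=7, w*C=2*7=14
  Job (p=5,w=2): C=12, w*C=2*12=24
  Job (p=8,w=2): C=20, w*C=2*20=40
Total weighted completion time = 98

98


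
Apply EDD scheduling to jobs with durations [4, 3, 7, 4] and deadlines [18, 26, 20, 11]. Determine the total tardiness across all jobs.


Sort by due date (EDD order): [(4, 11), (4, 18), (7, 20), (3, 26)]
Compute completion times and tardiness:
  Job 1: p=4, d=11, C=4, tardiness=max(0,4-11)=0
  Job 2: p=4, d=18, C=8, tardiness=max(0,8-18)=0
  Job 3: p=7, d=20, C=15, tardiness=max(0,15-20)=0
  Job 4: p=3, d=26, C=18, tardiness=max(0,18-26)=0
Total tardiness = 0

0


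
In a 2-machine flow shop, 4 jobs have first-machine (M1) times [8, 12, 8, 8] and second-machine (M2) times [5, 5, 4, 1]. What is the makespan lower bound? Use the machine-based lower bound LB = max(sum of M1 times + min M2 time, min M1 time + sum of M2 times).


LB1 = sum(M1 times) + min(M2 times) = 36 + 1 = 37
LB2 = min(M1 times) + sum(M2 times) = 8 + 15 = 23
Lower bound = max(LB1, LB2) = max(37, 23) = 37

37


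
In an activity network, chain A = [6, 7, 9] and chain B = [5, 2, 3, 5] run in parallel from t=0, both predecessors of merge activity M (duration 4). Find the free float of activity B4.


ES(B4) = sum of predecessors on chain B = 10
EF(B4) = ES + duration = 10 + 5 = 15
Successor of B4 is M. ES(M) = max(sum(A), sum(B)) = max(22, 15) = 22
Free float = ES(successor) - EF(current) = 22 - 15 = 7

7


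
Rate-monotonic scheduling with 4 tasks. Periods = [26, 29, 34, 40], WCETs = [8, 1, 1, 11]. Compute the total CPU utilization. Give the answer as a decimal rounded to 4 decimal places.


Compute individual utilizations (exact fractions):
  Task 1: C/T = 8/26 = 4/13 (approx. 0.3077)
  Task 2: C/T = 1/29 (approx. 0.0345)
  Task 3: C/T = 1/34 (approx. 0.0294)
  Task 4: C/T = 11/40 (approx. 0.275)
Total utilization U = 4/13 + 1/29 + 1/34 + 11/40 = 165759/256360
Rounded to 4 decimal places: U = 0.6466
RM (Liu & Layland) bound for 4 tasks = 0.756828; compare with U = 165759/256360 (approx. 0.646587)
U <= bound, so schedulable by RM sufficient condition.

0.6466


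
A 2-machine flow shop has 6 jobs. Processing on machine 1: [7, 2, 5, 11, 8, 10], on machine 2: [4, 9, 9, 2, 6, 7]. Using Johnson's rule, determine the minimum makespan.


Apply Johnson's rule:
  Group 1 (a <= b): [(2, 2, 9), (3, 5, 9)]
  Group 2 (a > b): [(6, 10, 7), (5, 8, 6), (1, 7, 4), (4, 11, 2)]
Optimal job order: [2, 3, 6, 5, 1, 4]
Schedule:
  Job 2: M1 done at 2, M2 done at 11
  Job 3: M1 done at 7, M2 done at 20
  Job 6: M1 done at 17, M2 done at 27
  Job 5: M1 done at 25, M2 done at 33
  Job 1: M1 done at 32, M2 done at 37
  Job 4: M1 done at 43, M2 done at 45
Makespan = 45

45


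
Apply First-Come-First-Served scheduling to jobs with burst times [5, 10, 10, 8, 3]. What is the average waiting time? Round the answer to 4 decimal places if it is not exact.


FCFS order (as given): [5, 10, 10, 8, 3]
Waiting times:
  Job 1: wait = 0
  Job 2: wait = 5
  Job 3: wait = 15
  Job 4: wait = 25
  Job 5: wait = 33
Sum of waiting times = 78
Average waiting time = 78/5 = 15.6

15.6


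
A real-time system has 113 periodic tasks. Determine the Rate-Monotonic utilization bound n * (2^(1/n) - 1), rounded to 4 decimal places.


Compute 2^(1/113) = 1.0061528976
Subtract 1: 1.0061528976 - 1 = 0.0061528976
Multiply by n: 113 * 0.0061528976 = 0.6952774288
Round to 4 dp: 0.6953

0.6953


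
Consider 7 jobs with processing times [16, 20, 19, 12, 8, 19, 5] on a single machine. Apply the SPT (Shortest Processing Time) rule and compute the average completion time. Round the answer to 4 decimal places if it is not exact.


Sort jobs by processing time (SPT order): [5, 8, 12, 16, 19, 19, 20]
Compute completion times sequentially:
  Job 1: processing = 5, completes at 5
  Job 2: processing = 8, completes at 13
  Job 3: processing = 12, completes at 25
  Job 4: processing = 16, completes at 41
  Job 5: processing = 19, completes at 60
  Job 6: processing = 19, completes at 79
  Job 7: processing = 20, completes at 99
Sum of completion times = 322
Average completion time = 322/7 = 46.0

46.0


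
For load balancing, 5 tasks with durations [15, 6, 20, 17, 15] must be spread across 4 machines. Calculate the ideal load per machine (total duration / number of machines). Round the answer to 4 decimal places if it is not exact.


Total processing time = 15 + 6 + 20 + 17 + 15 = 73
Number of machines = 4
Ideal balanced load = 73 / 4 = 18.25

18.25


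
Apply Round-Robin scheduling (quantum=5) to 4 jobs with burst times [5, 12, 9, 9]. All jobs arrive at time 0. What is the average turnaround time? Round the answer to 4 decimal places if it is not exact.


Time quantum = 5
Execution trace:
  J1 runs 5 units, time = 5
  J2 runs 5 units, time = 10
  J3 runs 5 units, time = 15
  J4 runs 5 units, time = 20
  J2 runs 5 units, time = 25
  J3 runs 4 units, time = 29
  J4 runs 4 units, time = 33
  J2 runs 2 units, time = 35
Finish times: [5, 35, 29, 33]
Average turnaround = 102/4 = 25.5

25.5


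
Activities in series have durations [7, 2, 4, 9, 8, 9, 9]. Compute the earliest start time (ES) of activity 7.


Activity 7 starts after activities 1 through 6 complete.
Predecessor durations: [7, 2, 4, 9, 8, 9]
ES = 7 + 2 + 4 + 9 + 8 + 9 = 39

39


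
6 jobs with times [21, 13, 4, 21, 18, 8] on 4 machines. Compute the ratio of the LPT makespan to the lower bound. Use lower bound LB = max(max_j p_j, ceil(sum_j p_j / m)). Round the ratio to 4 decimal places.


LPT order: [21, 21, 18, 13, 8, 4]
Machine loads after assignment: [21, 21, 22, 21]
LPT makespan = 22
Lower bound = max(max_job, ceil(total/4)) = max(21, 22) = 22
Ratio = 22 / 22 = 1.0

1.0


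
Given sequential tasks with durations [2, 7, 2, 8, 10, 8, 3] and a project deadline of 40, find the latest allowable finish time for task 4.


LF(activity 4) = deadline - sum of successor durations
Successors: activities 5 through 7 with durations [10, 8, 3]
Sum of successor durations = 21
LF = 40 - 21 = 19

19


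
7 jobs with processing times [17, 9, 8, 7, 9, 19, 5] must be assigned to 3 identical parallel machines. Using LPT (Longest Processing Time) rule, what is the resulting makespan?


Sort jobs in decreasing order (LPT): [19, 17, 9, 9, 8, 7, 5]
Assign each job to the least loaded machine:
  Machine 1: jobs [19, 5], load = 24
  Machine 2: jobs [17, 8], load = 25
  Machine 3: jobs [9, 9, 7], load = 25
Makespan = max load = 25

25


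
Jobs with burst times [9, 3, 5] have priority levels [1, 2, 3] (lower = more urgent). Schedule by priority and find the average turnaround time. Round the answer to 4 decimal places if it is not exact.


Sort by priority (ascending = highest first):
Order: [(1, 9), (2, 3), (3, 5)]
Completion times:
  Priority 1, burst=9, C=9
  Priority 2, burst=3, C=12
  Priority 3, burst=5, C=17
Average turnaround = 38/3 = 12.6667

12.6667


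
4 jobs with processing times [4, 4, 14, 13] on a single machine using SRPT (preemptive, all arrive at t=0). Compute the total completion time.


Since all jobs arrive at t=0, SRPT equals SPT ordering.
SPT order: [4, 4, 13, 14]
Completion times:
  Job 1: p=4, C=4
  Job 2: p=4, C=8
  Job 3: p=13, C=21
  Job 4: p=14, C=35
Total completion time = 4 + 8 + 21 + 35 = 68

68


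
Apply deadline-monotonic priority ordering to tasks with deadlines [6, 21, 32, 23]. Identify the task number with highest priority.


Sort tasks by relative deadline (ascending):
  Task 1: deadline = 6
  Task 2: deadline = 21
  Task 4: deadline = 23
  Task 3: deadline = 32
Priority order (highest first): [1, 2, 4, 3]
Highest priority task = 1

1


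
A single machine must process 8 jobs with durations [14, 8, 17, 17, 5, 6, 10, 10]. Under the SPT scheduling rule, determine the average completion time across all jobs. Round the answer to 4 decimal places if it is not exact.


Sort jobs by processing time (SPT order): [5, 6, 8, 10, 10, 14, 17, 17]
Compute completion times sequentially:
  Job 1: processing = 5, completes at 5
  Job 2: processing = 6, completes at 11
  Job 3: processing = 8, completes at 19
  Job 4: processing = 10, completes at 29
  Job 5: processing = 10, completes at 39
  Job 6: processing = 14, completes at 53
  Job 7: processing = 17, completes at 70
  Job 8: processing = 17, completes at 87
Sum of completion times = 313
Average completion time = 313/8 = 39.125

39.125


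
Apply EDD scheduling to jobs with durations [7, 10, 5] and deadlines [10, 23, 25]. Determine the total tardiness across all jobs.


Sort by due date (EDD order): [(7, 10), (10, 23), (5, 25)]
Compute completion times and tardiness:
  Job 1: p=7, d=10, C=7, tardiness=max(0,7-10)=0
  Job 2: p=10, d=23, C=17, tardiness=max(0,17-23)=0
  Job 3: p=5, d=25, C=22, tardiness=max(0,22-25)=0
Total tardiness = 0

0


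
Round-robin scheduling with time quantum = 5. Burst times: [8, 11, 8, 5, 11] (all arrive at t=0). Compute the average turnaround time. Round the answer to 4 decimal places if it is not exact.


Time quantum = 5
Execution trace:
  J1 runs 5 units, time = 5
  J2 runs 5 units, time = 10
  J3 runs 5 units, time = 15
  J4 runs 5 units, time = 20
  J5 runs 5 units, time = 25
  J1 runs 3 units, time = 28
  J2 runs 5 units, time = 33
  J3 runs 3 units, time = 36
  J5 runs 5 units, time = 41
  J2 runs 1 units, time = 42
  J5 runs 1 units, time = 43
Finish times: [28, 42, 36, 20, 43]
Average turnaround = 169/5 = 33.8

33.8


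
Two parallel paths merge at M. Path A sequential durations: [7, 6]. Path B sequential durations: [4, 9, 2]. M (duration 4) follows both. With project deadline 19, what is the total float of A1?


Forward pass: ES(A1) = sum of predecessors on chain A = 0
EF = ES + duration = 0 + 7 = 7
Backward pass: LF(M) = deadline = 19; LS(M) = 19 - 4 = 15
LF(A1) = LS(M) - sum(successors on chain A) = 15 - 6 = 9
LS = LF - duration = 9 - 7 = 2
Total float = LS - ES = 2 - 0 = 2

2


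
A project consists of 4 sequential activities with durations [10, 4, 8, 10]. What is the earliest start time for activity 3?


Activity 3 starts after activities 1 through 2 complete.
Predecessor durations: [10, 4]
ES = 10 + 4 = 14

14


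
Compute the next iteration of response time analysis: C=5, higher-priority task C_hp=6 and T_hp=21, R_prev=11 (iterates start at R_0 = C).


R_next = C + ceil(R_prev / T_hp) * C_hp
ceil(11 / 21) = ceil(0.5238) = 1
Interference = 1 * 6 = 6
R_next = 5 + 6 = 11
R_next = R_prev, so the iteration has converged (response time = 11).

11


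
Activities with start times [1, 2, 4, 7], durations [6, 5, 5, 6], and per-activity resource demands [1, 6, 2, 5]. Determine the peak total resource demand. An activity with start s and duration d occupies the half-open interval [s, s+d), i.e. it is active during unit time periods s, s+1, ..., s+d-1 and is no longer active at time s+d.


Each activity i is active on [start_i, start_i + duration_i).
Compute total resource usage per time slot:
  t=0: active resources = [], total = 0
  t=1: active resources = [1], total = 1
  t=2: active resources = [1, 6], total = 7
  t=3: active resources = [1, 6], total = 7
  t=4: active resources = [1, 6, 2], total = 9
  t=5: active resources = [1, 6, 2], total = 9
  t=6: active resources = [1, 6, 2], total = 9
  t=7: active resources = [2, 5], total = 7
  t=8: active resources = [2, 5], total = 7
  t=9: active resources = [5], total = 5
  t=10: active resources = [5], total = 5
  t=11: active resources = [5], total = 5
  t=12: active resources = [5], total = 5
Peak resource demand = 9

9


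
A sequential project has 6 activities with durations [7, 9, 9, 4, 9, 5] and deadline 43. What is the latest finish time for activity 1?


LF(activity 1) = deadline - sum of successor durations
Successors: activities 2 through 6 with durations [9, 9, 4, 9, 5]
Sum of successor durations = 36
LF = 43 - 36 = 7

7


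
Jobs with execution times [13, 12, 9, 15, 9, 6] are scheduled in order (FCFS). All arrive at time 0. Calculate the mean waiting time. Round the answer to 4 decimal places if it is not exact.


FCFS order (as given): [13, 12, 9, 15, 9, 6]
Waiting times:
  Job 1: wait = 0
  Job 2: wait = 13
  Job 3: wait = 25
  Job 4: wait = 34
  Job 5: wait = 49
  Job 6: wait = 58
Sum of waiting times = 179
Average waiting time = 179/6 = 29.8333

29.8333


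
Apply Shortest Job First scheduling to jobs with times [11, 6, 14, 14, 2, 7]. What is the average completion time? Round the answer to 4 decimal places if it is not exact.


SJF order (ascending): [2, 6, 7, 11, 14, 14]
Completion times:
  Job 1: burst=2, C=2
  Job 2: burst=6, C=8
  Job 3: burst=7, C=15
  Job 4: burst=11, C=26
  Job 5: burst=14, C=40
  Job 6: burst=14, C=54
Average completion = 145/6 = 24.1667

24.1667


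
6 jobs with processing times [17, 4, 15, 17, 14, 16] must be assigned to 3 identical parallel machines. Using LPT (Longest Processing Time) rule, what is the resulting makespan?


Sort jobs in decreasing order (LPT): [17, 17, 16, 15, 14, 4]
Assign each job to the least loaded machine:
  Machine 1: jobs [17, 14], load = 31
  Machine 2: jobs [17, 4], load = 21
  Machine 3: jobs [16, 15], load = 31
Makespan = max load = 31

31


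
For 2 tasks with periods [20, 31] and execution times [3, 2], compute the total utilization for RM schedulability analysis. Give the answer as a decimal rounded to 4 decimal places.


Compute individual utilizations (exact fractions):
  Task 1: C/T = 3/20 (approx. 0.15)
  Task 2: C/T = 2/31 (approx. 0.0645)
Total utilization U = 3/20 + 2/31 = 133/620
Rounded to 4 decimal places: U = 0.2145
RM (Liu & Layland) bound for 2 tasks = 0.828427; compare with U = 133/620 (approx. 0.214516)
U <= bound, so schedulable by RM sufficient condition.

0.2145


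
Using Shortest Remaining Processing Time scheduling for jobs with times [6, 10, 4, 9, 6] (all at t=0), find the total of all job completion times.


Since all jobs arrive at t=0, SRPT equals SPT ordering.
SPT order: [4, 6, 6, 9, 10]
Completion times:
  Job 1: p=4, C=4
  Job 2: p=6, C=10
  Job 3: p=6, C=16
  Job 4: p=9, C=25
  Job 5: p=10, C=35
Total completion time = 4 + 10 + 16 + 25 + 35 = 90

90


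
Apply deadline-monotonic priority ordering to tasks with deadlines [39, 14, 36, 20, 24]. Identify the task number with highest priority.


Sort tasks by relative deadline (ascending):
  Task 2: deadline = 14
  Task 4: deadline = 20
  Task 5: deadline = 24
  Task 3: deadline = 36
  Task 1: deadline = 39
Priority order (highest first): [2, 4, 5, 3, 1]
Highest priority task = 2

2


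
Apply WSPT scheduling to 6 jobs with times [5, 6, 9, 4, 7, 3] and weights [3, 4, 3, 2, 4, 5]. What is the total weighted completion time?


Compute p/w ratios and sort ascending (WSPT): [(3, 5), (6, 4), (5, 3), (7, 4), (4, 2), (9, 3)]
Compute weighted completion times:
  Job (p=3,w=5): C=3, w*C=5*3=15
  Job (p=6,w=4): C=9, w*C=4*9=36
  Job (p=5,w=3): C=14, w*C=3*14=42
  Job (p=7,w=4): C=21, w*C=4*21=84
  Job (p=4,w=2): C=25, w*C=2*25=50
  Job (p=9,w=3): C=34, w*C=3*34=102
Total weighted completion time = 329

329
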